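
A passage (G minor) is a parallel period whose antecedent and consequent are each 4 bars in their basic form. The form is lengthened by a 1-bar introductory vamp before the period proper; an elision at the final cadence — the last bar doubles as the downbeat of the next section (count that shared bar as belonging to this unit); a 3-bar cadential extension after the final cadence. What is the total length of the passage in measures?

Basic parallel period: 4 + 4 = 8 bars.
8 (basic form) + 1 (introduction) + 3 (cadential extension) = 12.
The elision shares a bar with the next section but does not change this unit's count.

12 measures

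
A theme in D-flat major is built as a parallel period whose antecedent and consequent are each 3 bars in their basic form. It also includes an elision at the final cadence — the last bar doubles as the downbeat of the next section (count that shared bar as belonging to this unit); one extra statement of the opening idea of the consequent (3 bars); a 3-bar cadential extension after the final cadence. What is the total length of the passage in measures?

Basic parallel period: 3 + 3 = 6 bars.
6 (basic form) + 3 (extra statement) + 3 (cadential extension) = 12.
The elision shares a bar with the next section but does not change this unit's count.

12 measures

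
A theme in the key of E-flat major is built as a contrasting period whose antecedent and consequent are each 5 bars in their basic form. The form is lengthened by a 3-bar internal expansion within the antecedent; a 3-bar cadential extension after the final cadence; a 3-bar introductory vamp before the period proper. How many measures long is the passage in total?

Basic contrasting period: 5 + 5 = 10 bars.
10 (basic form) + 3 (internal expansion) + 3 (cadential extension) + 3 (introduction) = 19.

19 measures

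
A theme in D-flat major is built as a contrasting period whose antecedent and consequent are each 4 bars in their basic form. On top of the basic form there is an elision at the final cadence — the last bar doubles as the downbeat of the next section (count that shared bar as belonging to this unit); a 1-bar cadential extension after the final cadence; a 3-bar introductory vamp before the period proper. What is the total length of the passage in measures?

12 measures

Basic contrasting period: 4 + 4 = 8 bars.
8 (basic form) + 1 (cadential extension) + 3 (introduction) = 12.
The elision shares a bar with the next section but does not change this unit's count.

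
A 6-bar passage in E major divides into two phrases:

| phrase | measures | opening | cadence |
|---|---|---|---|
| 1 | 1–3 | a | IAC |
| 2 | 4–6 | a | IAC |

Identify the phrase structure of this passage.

Both phrases have the same opening (a) and the same cadence (imperfect authentic cadence): the second is a restatement, not a consequent, so this is a repeated phrase rather than a period.

repeated phrase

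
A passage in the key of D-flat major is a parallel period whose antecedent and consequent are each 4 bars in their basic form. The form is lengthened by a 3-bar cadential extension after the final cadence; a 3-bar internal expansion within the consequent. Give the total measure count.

Basic parallel period: 4 + 4 = 8 bars.
8 (basic form) + 3 (cadential extension) + 3 (internal expansion) = 14.

14 measures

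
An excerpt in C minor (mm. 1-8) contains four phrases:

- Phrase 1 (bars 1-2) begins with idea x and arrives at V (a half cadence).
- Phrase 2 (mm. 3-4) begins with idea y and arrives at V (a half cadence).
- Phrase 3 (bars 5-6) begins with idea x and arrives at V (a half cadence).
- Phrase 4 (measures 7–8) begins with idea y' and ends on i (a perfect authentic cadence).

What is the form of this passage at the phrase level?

Four phrases in two halves: the first half (bars 1–4) ends with a half cadence, the second (measures 5-8) with a perfect authentic cadence — a large antecedent–consequent pair, i.e. a double period.
Phrase 3 begins with the same material as phrase 1, making it parallel.

parallel double period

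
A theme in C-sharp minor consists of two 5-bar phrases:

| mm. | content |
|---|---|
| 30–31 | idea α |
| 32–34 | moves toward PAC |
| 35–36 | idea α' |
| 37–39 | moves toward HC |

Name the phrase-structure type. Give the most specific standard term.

phrase group

The second phrase closes with a half cadence, which is not stronger than the first phrase's perfect authentic cadence; without a weak→strong cadential pair there is no antecedent–consequent relationship, so this is a phrase group rather than a period.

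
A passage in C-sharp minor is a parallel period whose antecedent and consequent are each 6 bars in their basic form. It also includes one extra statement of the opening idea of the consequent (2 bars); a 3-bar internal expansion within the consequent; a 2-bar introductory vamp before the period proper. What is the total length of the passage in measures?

19 measures

Basic parallel period: 6 + 6 = 12 bars.
12 (basic form) + 2 (extra statement) + 3 (internal expansion) + 2 (introduction) = 19.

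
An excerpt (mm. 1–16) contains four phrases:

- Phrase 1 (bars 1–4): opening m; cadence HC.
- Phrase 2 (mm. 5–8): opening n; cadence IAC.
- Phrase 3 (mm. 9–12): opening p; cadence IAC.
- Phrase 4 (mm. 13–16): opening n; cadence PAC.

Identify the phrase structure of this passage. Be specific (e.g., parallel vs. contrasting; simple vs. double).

Four phrases in two halves: the first half (mm. 1–8) ends with an imperfect authentic cadence, the second (bars 9–16) with a perfect authentic cadence — a large antecedent–consequent pair, i.e. a double period.
Phrase 3 begins with different material from phrase 1, making it contrasting.

contrasting double period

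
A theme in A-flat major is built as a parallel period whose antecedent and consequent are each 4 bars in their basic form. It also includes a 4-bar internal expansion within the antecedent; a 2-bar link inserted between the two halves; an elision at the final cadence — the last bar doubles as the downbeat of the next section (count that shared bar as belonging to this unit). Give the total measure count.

14 measures

Basic parallel period: 4 + 4 = 8 bars.
8 (basic form) + 4 (internal expansion) + 2 (link) = 14.
The elision shares a bar with the next section but does not change this unit's count.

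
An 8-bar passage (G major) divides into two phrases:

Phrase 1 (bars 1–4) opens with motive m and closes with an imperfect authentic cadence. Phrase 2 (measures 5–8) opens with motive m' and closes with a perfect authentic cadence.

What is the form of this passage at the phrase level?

Phrase 1 ends with an imperfect authentic cadence (weaker) and phrase 2 with a perfect authentic cadence (stronger): antecedent + consequent = a period.
The two phrases open with the same material (m / m'), so the period is parallel.

parallel period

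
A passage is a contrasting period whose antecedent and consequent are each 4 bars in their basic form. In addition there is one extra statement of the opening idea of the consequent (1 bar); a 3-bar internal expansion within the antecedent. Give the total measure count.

Basic contrasting period: 4 + 4 = 8 bars.
8 (basic form) + 1 (extra statement) + 3 (internal expansion) = 12.

12 measures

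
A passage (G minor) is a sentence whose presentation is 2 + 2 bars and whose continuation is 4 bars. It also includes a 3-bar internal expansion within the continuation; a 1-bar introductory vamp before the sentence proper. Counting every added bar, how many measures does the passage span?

Basic sentence: 2 + 2 + 4 = 8 bars.
8 (basic form) + 3 (internal expansion) + 1 (introduction) = 12.

12 measures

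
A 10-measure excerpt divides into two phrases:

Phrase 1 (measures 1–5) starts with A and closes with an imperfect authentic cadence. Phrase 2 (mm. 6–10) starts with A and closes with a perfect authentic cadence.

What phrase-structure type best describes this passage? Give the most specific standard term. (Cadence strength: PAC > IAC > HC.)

Phrase 1 ends with an imperfect authentic cadence (weaker) and phrase 2 with a perfect authentic cadence (stronger): antecedent + consequent = a period.
The two phrases open with the same material (A / A), so the period is parallel.

parallel period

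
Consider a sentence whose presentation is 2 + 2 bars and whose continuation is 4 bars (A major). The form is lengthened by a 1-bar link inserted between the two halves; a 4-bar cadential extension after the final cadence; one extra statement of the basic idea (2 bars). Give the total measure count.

15 measures

Basic sentence: 2 + 2 + 4 = 8 bars.
8 (basic form) + 1 (link) + 4 (cadential extension) + 2 (extra statement) = 15.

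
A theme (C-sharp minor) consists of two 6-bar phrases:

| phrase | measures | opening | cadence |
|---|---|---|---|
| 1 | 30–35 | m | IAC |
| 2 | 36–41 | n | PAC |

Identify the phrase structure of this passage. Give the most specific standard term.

contrasting period

Phrase 1 ends with an imperfect authentic cadence (weaker) and phrase 2 with a perfect authentic cadence (stronger): antecedent + consequent = a period.
The two phrases open with different material (m / n), so the period is contrasting.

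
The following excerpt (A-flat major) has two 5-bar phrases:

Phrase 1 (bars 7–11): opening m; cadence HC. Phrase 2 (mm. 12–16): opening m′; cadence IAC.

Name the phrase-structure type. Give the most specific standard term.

Phrase 1 ends with a half cadence (weaker) and phrase 2 with an imperfect authentic cadence (stronger): antecedent + consequent = a period.
The two phrases open with the same material (m / m′), so the period is parallel.

parallel period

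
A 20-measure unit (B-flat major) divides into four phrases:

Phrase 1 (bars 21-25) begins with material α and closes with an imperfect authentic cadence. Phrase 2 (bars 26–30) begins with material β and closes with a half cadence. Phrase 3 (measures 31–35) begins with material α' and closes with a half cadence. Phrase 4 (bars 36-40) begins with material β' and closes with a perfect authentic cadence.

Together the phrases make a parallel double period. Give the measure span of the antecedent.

measures 21–30

In a double period the first pair of phrases (ending half cadence) is the large antecedent and the second pair (ending perfect authentic cadence) is the large consequent; the antecedent is measures 21–30.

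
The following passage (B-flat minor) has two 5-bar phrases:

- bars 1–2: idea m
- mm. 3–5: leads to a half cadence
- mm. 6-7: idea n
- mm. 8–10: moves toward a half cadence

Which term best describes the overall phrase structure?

The second phrase closes with a half cadence, which is not stronger than the first phrase's half cadence; without a weak→strong cadential pair there is no antecedent–consequent relationship, so this is a phrase group rather than a period.

phrase group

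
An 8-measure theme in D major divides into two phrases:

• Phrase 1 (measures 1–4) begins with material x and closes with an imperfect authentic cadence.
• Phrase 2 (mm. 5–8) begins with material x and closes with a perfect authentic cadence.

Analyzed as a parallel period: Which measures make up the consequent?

The antecedent is the phrase ending with the weaker cadence (imperfect authentic cadence, phrase 1) and the consequent the one ending more conclusively (perfect authentic cadence, phrase 2); the consequent is mm. 5–8.

measures 5–8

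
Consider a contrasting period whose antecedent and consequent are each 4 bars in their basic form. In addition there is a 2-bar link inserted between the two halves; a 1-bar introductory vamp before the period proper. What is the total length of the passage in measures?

Basic contrasting period: 4 + 4 = 8 bars.
8 (basic form) + 2 (link) + 1 (introduction) = 11.

11 measures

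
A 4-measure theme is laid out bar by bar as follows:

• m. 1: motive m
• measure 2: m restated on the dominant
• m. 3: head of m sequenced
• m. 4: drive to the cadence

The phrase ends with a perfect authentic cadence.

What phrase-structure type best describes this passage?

Basic idea (m. 1) + its repetition (m. 2) form the presentation; fragmentation and cadence (mm. 3-4) form the continuation — the 4-bar whole is a sentence.

sentence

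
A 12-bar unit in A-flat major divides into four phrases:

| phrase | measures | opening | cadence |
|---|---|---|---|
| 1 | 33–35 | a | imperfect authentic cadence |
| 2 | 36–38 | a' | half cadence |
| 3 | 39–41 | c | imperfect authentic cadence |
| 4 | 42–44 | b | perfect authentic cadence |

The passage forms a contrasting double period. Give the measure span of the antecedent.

In a double period the first pair of phrases (ending half cadence) is the large antecedent and the second pair (ending perfect authentic cadence) is the large consequent; the antecedent is measures 33–38.

measures 33–38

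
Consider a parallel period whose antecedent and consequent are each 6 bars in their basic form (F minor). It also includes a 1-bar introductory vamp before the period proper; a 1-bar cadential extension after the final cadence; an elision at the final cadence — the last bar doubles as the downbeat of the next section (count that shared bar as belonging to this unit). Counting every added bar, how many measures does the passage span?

Basic parallel period: 6 + 6 = 12 bars.
12 (basic form) + 1 (introduction) + 1 (cadential extension) = 14.
The elision shares a bar with the next section but does not change this unit's count.

14 measures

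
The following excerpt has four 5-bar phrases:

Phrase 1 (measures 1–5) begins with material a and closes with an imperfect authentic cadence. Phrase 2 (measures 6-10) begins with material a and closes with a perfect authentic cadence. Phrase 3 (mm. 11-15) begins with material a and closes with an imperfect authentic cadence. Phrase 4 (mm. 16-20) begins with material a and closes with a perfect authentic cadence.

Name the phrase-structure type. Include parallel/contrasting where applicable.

The cadence pattern IAC–PAC–IAC–PAC is weak–strong twice, and phrases 3–4 restate phrases 1–2: a period heard twice, not a double period (which would end weakly at phrase 2).

repeated period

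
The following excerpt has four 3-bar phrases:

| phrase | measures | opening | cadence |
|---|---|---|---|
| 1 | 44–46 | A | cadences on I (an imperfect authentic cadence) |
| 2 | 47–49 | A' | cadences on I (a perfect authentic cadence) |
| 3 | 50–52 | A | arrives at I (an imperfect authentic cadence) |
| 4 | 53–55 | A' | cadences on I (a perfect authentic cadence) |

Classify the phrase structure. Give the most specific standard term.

repeated period

The cadence pattern IAC–PAC–IAC–PAC is weak–strong twice, and phrases 3–4 restate phrases 1–2: a period heard twice, not a double period (which would end weakly at phrase 2).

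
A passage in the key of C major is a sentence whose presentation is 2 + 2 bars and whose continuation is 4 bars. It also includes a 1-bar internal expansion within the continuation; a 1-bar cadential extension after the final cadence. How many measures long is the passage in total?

10 measures

Basic sentence: 2 + 2 + 4 = 8 bars.
8 (basic form) + 1 (internal expansion) + 1 (cadential extension) = 10.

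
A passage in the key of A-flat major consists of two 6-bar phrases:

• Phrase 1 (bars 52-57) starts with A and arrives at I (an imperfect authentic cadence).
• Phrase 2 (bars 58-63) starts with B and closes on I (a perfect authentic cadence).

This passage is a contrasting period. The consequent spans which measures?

The antecedent is the phrase ending with the weaker cadence (imperfect authentic cadence, phrase 1) and the consequent the one ending more conclusively (perfect authentic cadence, phrase 2); the consequent is mm. 58–63.

measures 58–63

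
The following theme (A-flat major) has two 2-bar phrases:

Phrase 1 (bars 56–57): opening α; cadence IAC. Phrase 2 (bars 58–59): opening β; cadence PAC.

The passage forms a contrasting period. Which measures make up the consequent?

The phrase ending with the weaker cadence (imperfect authentic cadence) is the antecedent; the one ending more conclusively (perfect authentic cadence) is the consequent. The consequent is measures 58–59.

measures 58–59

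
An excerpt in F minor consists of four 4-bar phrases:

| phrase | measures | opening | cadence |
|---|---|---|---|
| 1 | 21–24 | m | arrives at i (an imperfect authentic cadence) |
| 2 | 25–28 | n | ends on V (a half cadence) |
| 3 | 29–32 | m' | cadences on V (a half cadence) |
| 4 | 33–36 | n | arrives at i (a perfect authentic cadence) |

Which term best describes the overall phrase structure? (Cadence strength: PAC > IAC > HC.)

Four phrases in two halves: the first half (mm. 21-28) ends with a half cadence, the second (mm. 29-36) with a perfect authentic cadence — a large antecedent–consequent pair, i.e. a double period.
Phrase 3 begins with the same material as phrase 1, making it parallel.

parallel double period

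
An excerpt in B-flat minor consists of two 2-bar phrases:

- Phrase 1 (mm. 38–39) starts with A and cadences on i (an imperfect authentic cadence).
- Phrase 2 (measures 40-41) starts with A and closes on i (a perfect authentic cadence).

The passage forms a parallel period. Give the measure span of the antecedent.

measures 38–39

The phrase ending with the weaker cadence (imperfect authentic cadence) is the antecedent; the one ending more conclusively (perfect authentic cadence) is the consequent. The antecedent is measures 38–39.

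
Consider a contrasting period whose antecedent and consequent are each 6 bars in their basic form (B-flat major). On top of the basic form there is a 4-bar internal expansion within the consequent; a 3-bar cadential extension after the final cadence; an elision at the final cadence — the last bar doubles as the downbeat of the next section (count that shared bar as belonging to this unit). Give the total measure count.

Basic contrasting period: 6 + 6 = 12 bars.
12 (basic form) + 4 (internal expansion) + 3 (cadential extension) = 19.
The elision shares a bar with the next section but does not change this unit's count.

19 measures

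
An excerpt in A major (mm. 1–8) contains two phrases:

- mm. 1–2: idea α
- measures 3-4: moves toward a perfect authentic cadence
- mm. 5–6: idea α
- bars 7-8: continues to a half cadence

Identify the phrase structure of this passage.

phrase group

The second phrase closes with a half cadence, which is not stronger than the first phrase's perfect authentic cadence; without a weak→strong cadential pair there is no antecedent–consequent relationship, so this is a phrase group rather than a period.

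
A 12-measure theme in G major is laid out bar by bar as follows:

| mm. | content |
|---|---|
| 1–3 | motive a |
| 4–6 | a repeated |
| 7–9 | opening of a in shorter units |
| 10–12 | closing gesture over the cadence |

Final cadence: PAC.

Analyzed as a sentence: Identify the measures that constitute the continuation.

measures 7–12

After the presentation (bars 1–6), the continuation covers the fragmentation through the cadence: bars 7–12.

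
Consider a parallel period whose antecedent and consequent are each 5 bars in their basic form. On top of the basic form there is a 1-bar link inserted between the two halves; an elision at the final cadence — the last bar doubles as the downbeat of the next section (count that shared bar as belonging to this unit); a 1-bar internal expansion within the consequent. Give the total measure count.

12 measures

Basic parallel period: 5 + 5 = 10 bars.
10 (basic form) + 1 (link) + 1 (internal expansion) = 12.
The elision shares a bar with the next section but does not change this unit's count.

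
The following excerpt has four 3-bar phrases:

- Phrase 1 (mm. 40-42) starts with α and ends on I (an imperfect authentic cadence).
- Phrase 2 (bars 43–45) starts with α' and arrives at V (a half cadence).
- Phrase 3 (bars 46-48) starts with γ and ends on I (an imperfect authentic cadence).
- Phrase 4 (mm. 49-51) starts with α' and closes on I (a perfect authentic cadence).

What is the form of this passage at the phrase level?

Four phrases in two halves: the first half (measures 40-45) ends with a half cadence, the second (mm. 46–51) with a perfect authentic cadence — a large antecedent–consequent pair, i.e. a double period.
Phrase 3 begins with different material from phrase 1, making it contrasting.

contrasting double period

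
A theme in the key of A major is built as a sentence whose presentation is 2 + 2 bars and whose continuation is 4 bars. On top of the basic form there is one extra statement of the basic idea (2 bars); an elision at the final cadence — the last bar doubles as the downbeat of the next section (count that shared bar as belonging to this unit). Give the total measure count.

Basic sentence: 2 + 2 + 4 = 8 bars.
8 (basic form) + 2 (extra statement) = 10.
The elision shares a bar with the next section but does not change this unit's count.

10 measures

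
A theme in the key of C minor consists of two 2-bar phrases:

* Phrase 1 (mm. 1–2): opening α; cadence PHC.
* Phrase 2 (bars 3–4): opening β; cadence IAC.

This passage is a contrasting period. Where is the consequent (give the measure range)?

measures 3–4

The antecedent is the phrase ending with the weaker cadence (Phrygian half cadence, phrase 1) and the consequent the one ending more conclusively (imperfect authentic cadence, phrase 2); the consequent is bars 3–4.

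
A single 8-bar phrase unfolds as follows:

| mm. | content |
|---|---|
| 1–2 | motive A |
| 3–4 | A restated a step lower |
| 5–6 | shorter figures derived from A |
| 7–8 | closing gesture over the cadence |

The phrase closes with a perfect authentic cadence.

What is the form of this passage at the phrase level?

sentence

Basic idea (mm. 1–2) + its repetition (bars 3-4) form the presentation; fragmentation and cadence (mm. 5–8) form the continuation — the 8-bar whole is a sentence.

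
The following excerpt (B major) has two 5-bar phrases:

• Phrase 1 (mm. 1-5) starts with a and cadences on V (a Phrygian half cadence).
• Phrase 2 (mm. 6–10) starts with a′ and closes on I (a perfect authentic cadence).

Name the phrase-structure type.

Phrase 1 ends with a Phrygian half cadence (weaker) and phrase 2 with a perfect authentic cadence (stronger): antecedent + consequent = a period.
The two phrases open with the same material (a / a′), so the period is parallel.

parallel period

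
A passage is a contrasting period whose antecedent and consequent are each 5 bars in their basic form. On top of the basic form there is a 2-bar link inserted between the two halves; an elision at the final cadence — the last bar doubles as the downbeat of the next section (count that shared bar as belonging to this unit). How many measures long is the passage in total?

12 measures

Basic contrasting period: 5 + 5 = 10 bars.
10 (basic form) + 2 (link) = 12.
The elision shares a bar with the next section but does not change this unit's count.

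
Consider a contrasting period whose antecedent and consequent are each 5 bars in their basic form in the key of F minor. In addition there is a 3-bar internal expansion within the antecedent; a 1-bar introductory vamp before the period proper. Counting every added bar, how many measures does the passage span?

Basic contrasting period: 5 + 5 = 10 bars.
10 (basic form) + 3 (internal expansion) + 1 (introduction) = 14.

14 measures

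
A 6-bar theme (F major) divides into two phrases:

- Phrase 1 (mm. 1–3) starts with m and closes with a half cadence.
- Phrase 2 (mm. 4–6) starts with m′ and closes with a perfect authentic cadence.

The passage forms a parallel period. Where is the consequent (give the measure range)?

measures 4–6

The antecedent is the phrase ending with the weaker cadence (half cadence, phrase 1) and the consequent the one ending more conclusively (perfect authentic cadence, phrase 2); the consequent is bars 4-6.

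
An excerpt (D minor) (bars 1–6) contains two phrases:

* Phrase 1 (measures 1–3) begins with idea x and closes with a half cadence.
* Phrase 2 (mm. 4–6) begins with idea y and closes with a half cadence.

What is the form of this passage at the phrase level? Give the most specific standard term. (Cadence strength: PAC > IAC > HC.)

The second phrase closes with a half cadence, which is not stronger than the first phrase's half cadence; without a weak→strong cadential pair there is no antecedent–consequent relationship, so this is a phrase group rather than a period.

phrase group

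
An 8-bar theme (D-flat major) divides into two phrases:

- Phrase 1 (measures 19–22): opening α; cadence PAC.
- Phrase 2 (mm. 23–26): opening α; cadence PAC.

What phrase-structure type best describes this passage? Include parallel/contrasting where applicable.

Both phrases have the same opening (α) and the same cadence (perfect authentic cadence): the second is a restatement, not a consequent, so this is a repeated phrase rather than a period.

repeated phrase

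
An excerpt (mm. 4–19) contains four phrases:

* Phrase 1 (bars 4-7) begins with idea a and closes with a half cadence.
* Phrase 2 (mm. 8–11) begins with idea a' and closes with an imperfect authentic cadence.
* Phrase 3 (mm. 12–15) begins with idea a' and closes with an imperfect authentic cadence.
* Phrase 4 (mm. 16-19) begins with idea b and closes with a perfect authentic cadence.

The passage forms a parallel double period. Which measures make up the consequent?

In a double period the four phrases pair into a large antecedent (phrases 1–2, ending imperfect authentic cadence) and a large consequent (phrases 3–4, ending perfect authentic cadence). The consequent spans bars 12–19.

measures 12–19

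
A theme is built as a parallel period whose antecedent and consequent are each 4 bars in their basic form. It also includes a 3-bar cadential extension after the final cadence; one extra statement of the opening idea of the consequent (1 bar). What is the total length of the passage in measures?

Basic parallel period: 4 + 4 = 8 bars.
8 (basic form) + 3 (cadential extension) + 1 (extra statement) = 12.

12 measures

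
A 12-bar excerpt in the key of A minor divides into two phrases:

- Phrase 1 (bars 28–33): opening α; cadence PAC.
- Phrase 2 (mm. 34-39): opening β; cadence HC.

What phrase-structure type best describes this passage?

phrase group

The second phrase closes with a half cadence, which is not stronger than the first phrase's perfect authentic cadence; without a weak→strong cadential pair there is no antecedent–consequent relationship, so this is a phrase group rather than a period.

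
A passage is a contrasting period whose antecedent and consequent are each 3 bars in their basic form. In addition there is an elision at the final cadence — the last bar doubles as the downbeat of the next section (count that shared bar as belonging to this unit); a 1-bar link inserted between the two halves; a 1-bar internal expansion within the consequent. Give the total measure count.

Basic contrasting period: 3 + 3 = 6 bars.
6 (basic form) + 1 (link) + 1 (internal expansion) = 8.
The elision shares a bar with the next section but does not change this unit's count.

8 measures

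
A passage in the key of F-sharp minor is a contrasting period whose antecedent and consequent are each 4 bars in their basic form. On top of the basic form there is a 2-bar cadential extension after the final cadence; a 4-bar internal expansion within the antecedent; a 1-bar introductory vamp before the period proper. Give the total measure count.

Basic contrasting period: 4 + 4 = 8 bars.
8 (basic form) + 2 (cadential extension) + 4 (internal expansion) + 1 (introduction) = 15.

15 measures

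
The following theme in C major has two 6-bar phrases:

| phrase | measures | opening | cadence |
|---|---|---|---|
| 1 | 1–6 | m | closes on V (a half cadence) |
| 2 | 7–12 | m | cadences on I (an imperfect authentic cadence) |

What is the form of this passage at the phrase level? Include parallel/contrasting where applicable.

Phrase 1 ends with a half cadence (weaker) and phrase 2 with an imperfect authentic cadence (stronger): antecedent + consequent = a period.
The two phrases open with the same material (m / m), so the period is parallel.

parallel period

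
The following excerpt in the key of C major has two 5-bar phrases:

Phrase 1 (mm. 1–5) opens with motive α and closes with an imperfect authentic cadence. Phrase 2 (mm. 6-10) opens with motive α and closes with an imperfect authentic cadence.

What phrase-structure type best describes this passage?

Both phrases have the same opening (α) and the same cadence (imperfect authentic cadence): the second is a restatement, not a consequent, so this is a repeated phrase rather than a period.

repeated phrase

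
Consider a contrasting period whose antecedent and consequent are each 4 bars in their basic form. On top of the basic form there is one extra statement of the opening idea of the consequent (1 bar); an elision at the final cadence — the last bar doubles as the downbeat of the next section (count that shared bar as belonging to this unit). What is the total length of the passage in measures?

Basic contrasting period: 4 + 4 = 8 bars.
8 (basic form) + 1 (extra statement) = 9.
The elision shares a bar with the next section but does not change this unit's count.

9 measures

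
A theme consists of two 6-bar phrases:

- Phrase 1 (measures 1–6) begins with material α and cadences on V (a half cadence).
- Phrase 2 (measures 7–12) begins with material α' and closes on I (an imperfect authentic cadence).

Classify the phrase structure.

Phrase 1 ends with a half cadence (weaker) and phrase 2 with an imperfect authentic cadence (stronger): antecedent + consequent = a period.
The two phrases open with the same material (α / α'), so the period is parallel.

parallel period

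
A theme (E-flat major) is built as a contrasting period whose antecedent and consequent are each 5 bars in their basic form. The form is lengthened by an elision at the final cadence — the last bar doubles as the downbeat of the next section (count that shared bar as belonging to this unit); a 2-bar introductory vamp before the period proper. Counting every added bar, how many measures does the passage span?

Basic contrasting period: 5 + 5 = 10 bars.
10 (basic form) + 2 (introduction) = 12.
The elision shares a bar with the next section but does not change this unit's count.

12 measures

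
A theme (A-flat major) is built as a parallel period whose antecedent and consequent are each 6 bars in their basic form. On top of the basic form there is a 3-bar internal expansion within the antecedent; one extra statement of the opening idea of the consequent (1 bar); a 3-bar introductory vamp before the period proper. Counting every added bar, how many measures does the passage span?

19 measures

Basic parallel period: 6 + 6 = 12 bars.
12 (basic form) + 3 (internal expansion) + 1 (extra statement) + 3 (introduction) = 19.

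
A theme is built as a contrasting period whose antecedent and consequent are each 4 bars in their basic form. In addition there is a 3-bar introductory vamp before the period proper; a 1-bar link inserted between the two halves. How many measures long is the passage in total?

Basic contrasting period: 4 + 4 = 8 bars.
8 (basic form) + 3 (introduction) + 1 (link) = 12.

12 measures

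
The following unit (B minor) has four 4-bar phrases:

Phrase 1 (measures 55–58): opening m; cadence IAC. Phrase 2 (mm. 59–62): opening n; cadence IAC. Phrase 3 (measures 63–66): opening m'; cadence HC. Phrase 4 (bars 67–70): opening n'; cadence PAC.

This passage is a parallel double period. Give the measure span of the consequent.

measures 63–70

In a double period the four phrases pair into a large antecedent (phrases 1–2, ending imperfect authentic cadence) and a large consequent (phrases 3–4, ending perfect authentic cadence). The consequent spans bars 63–70.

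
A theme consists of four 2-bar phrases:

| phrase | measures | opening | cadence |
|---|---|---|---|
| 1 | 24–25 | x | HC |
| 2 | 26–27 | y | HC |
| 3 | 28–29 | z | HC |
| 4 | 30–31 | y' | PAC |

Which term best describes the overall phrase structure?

contrasting double period

Four phrases in two halves: the first half (mm. 24–27) ends with a half cadence, the second (mm. 28–31) with a perfect authentic cadence — a large antecedent–consequent pair, i.e. a double period.
Phrase 3 begins with different material from phrase 1, making it contrasting.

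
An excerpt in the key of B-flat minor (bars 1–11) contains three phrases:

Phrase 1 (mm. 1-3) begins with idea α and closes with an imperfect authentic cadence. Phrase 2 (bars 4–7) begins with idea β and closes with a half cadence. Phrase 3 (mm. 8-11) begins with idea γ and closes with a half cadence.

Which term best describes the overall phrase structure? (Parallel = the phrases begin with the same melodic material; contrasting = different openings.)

phrase group

The final phrase closes with a half cadence, which is not stronger than the preceding half cadence; the 3 phrases lack an overall antecedent–consequent design and so form a phrase group.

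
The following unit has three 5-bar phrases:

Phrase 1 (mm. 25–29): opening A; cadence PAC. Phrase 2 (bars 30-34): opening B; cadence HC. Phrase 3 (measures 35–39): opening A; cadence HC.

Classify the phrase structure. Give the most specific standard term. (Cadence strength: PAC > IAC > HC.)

phrase group

The final phrase closes with a half cadence, which is not stronger than the preceding half cadence; the 3 phrases lack an overall antecedent–consequent design and so form a phrase group.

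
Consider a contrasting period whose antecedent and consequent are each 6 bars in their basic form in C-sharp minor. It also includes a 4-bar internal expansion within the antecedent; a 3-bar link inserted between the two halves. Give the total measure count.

Basic contrasting period: 6 + 6 = 12 bars.
12 (basic form) + 4 (internal expansion) + 3 (link) = 19.

19 measures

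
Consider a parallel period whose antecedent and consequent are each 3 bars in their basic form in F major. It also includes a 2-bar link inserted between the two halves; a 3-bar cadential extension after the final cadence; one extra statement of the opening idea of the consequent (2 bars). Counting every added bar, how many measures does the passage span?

13 measures

Basic parallel period: 3 + 3 = 6 bars.
6 (basic form) + 2 (link) + 3 (cadential extension) + 2 (extra statement) = 13.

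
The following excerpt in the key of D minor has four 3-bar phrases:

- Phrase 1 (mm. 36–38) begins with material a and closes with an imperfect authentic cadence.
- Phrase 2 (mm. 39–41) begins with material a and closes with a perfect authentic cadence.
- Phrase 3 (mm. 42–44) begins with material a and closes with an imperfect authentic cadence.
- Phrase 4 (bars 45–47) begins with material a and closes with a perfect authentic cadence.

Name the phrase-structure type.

repeated period

The cadence pattern IAC–PAC–IAC–PAC is weak–strong twice, and phrases 3–4 restate phrases 1–2: a period heard twice, not a double period (which would end weakly at phrase 2).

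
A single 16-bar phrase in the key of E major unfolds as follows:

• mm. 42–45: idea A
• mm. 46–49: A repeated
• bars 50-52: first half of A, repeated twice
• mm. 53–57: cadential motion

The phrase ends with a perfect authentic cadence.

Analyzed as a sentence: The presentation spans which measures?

measures 42–49

The presentation of a sentence is the basic idea (measures 42-45) plus its repetition (measures 46-49); the presentation is therefore bars 42–49.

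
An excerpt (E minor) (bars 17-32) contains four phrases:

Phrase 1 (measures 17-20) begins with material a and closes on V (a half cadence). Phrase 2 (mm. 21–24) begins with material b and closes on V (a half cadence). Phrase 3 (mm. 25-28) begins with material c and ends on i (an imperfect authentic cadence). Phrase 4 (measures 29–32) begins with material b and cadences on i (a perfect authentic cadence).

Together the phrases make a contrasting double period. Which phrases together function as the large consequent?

phrases 3 and 4

In a double period the first pair of phrases (ending half cadence) is the large antecedent and the second pair (ending perfect authentic cadence) is the large consequent; the consequent is phrases 3 and 4.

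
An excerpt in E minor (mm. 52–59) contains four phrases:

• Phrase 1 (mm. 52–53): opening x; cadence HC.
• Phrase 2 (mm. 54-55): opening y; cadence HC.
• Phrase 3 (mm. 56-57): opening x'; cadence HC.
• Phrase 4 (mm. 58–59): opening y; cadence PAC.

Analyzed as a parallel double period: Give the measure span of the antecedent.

measures 52–55

In a double period the four phrases pair into a large antecedent (phrases 1–2, ending half cadence) and a large consequent (phrases 3–4, ending perfect authentic cadence). The antecedent spans mm. 52–55.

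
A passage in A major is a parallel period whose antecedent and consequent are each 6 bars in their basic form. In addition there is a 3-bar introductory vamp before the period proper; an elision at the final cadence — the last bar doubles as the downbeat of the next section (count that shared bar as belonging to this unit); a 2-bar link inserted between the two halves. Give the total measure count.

Basic parallel period: 6 + 6 = 12 bars.
12 (basic form) + 3 (introduction) + 2 (link) = 17.
The elision shares a bar with the next section but does not change this unit's count.

17 measures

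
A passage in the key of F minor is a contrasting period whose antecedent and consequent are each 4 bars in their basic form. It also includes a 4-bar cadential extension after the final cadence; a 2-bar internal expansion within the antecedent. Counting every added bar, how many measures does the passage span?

Basic contrasting period: 4 + 4 = 8 bars.
8 (basic form) + 4 (cadential extension) + 2 (internal expansion) = 14.

14 measures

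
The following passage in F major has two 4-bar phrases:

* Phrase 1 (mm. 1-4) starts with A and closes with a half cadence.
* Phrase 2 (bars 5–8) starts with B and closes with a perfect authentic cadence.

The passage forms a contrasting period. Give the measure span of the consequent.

The antecedent is the phrase ending with the weaker cadence (half cadence, phrase 1) and the consequent the one ending more conclusively (perfect authentic cadence, phrase 2); the consequent is mm. 5-8.

measures 5–8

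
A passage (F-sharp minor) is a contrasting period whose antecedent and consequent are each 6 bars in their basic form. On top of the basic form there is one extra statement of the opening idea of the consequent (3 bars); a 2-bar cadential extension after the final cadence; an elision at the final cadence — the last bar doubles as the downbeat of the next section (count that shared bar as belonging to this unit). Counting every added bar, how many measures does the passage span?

Basic contrasting period: 6 + 6 = 12 bars.
12 (basic form) + 3 (extra statement) + 2 (cadential extension) = 17.
The elision shares a bar with the next section but does not change this unit's count.

17 measures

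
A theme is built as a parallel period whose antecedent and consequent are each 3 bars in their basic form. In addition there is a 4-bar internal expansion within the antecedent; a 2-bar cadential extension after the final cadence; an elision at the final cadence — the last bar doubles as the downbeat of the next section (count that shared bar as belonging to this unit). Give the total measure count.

12 measures

Basic parallel period: 3 + 3 = 6 bars.
6 (basic form) + 4 (internal expansion) + 2 (cadential extension) = 12.
The elision shares a bar with the next section but does not change this unit's count.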